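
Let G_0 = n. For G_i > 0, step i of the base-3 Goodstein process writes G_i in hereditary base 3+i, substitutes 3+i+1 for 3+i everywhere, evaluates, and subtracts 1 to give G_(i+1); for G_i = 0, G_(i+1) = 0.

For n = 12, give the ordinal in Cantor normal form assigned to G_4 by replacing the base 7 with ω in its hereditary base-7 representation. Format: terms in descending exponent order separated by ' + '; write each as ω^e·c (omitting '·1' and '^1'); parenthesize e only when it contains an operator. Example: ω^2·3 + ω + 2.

ω^2

G_0 = 12. HB_3(12) = 3^2 + 3. Bump = 20. G_1 = 19.
G_1 = 19. HB_4(19) = 4^2 + 3. Bump = 28. G_2 = 27.
G_2 = 27. HB_5(27) = 5^2 + 2. Bump = 38. G_3 = 37.
G_3 = 37. HB_6(37) = 6^2 + 1. Bump = 50. G_4 = 49.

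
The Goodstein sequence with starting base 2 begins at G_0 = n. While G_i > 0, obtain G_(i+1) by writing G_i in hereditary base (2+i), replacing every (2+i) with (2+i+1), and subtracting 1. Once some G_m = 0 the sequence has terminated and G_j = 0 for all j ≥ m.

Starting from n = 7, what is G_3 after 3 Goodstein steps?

G_0 = 7. HB_2(7) = 2^2 + 2 + 1. Bump = 31. G_1 = 30.
G_1 = 30. HB_3(30) = 3^3 + 3. Bump = 260. G_2 = 259.
G_2 = 259. HB_4(259) = 4^4 + 3. Bump = 3128. G_3 = 3127.
G_3 = 3127. HB_5(3127) = 5^5 + 2. Bump = 46658. G_4 = 46657.

3127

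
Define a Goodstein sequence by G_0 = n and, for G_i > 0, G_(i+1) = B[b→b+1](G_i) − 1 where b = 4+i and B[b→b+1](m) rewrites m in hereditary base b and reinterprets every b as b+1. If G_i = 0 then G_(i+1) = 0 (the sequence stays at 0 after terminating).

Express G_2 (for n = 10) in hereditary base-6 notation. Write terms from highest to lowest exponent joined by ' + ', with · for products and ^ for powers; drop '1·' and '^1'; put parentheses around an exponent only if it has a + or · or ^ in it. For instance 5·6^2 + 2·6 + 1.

step 0: 10 = 2·4 + 2; sub 5 for 4: 2·5 + 2; = 12; G_1 = 12−1 = 11
step 1: 11 = 2·5 + 1; sub 6 for 5: 2·6 + 1; = 13; G_2 = 13−1 = 12
step 2: 12 = 2·6; sub 7 for 6: 2·7; = 14; G_3 = 14−1 = 13

2·6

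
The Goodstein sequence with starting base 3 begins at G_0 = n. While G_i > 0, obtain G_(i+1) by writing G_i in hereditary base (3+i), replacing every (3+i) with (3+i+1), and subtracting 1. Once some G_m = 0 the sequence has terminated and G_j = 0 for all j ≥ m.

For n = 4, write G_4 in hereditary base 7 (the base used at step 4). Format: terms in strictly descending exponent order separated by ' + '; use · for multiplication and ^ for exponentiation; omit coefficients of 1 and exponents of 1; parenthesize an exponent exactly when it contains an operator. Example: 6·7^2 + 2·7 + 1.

2

G_0=4  [base 3] 3 + 1  →[3↦4]→  4 + 1 = 5  −1 ⇒ G_1=4
G_1=4  [base 4] 4  →[4↦5]→  5 = 5  −1 ⇒ G_2=4
G_2=4  [base 5] 4  →[5↦6]→  4 = 4  −1 ⇒ G_3=3
G_3=3  [base 6] 3  →[6↦7]→  3 = 3  −1 ⇒ G_4=2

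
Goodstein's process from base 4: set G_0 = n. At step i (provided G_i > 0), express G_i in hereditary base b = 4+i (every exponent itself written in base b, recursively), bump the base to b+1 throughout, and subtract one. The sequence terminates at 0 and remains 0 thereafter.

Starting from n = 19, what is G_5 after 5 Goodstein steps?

69

[0] 19 ≡ 4^2 + 3 (base 4). Lift 5: 28. −1: 27.
[1] 27 ≡ 5^2 + 2 (base 5). Lift 6: 38. −1: 37.
[2] 37 ≡ 6^2 + 1 (base 6). Lift 7: 50. −1: 49.
[3] 49 ≡ 7^2 (base 7). Lift 8: 64. −1: 63.
[4] 63 ≡ 7·8 + 7 (base 8). Lift 9: 70. −1: 69.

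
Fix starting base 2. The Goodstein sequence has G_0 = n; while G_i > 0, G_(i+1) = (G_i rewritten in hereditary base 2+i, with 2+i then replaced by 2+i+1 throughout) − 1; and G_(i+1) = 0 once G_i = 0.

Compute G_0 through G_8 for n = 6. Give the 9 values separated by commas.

6, 29, 257, 3125, 46655, 98039, 187243, 332147, 555551

(0) 6|_2 = 2^2 + 2 ↦ 3^3 + 3|_3 = 30 ⇒ 29
(1) 29|_3 = 3^3 + 2 ↦ 4^4 + 2|_4 = 258 ⇒ 257
(2) 257|_4 = 4^4 + 1 ↦ 5^5 + 1|_5 = 3126 ⇒ 3125
(3) 3125|_5 = 5^5 ↦ 6^6|_6 = 46656 ⇒ 46655
(4) 46655|_6 = 5·6^5 + 5·6^4 + 5·6^3 + 5·6^2 + 5·6 + 5 ↦ 5·7^5 + 5·7^4 + 5·7^3 + 5·7^2 + 5·7 + 5|_7 = 98040 ⇒ 98039
(5) 98039|_7 = 5·7^5 + 5·7^4 + 5·7^3 + 5·7^2 + 5·7 + 4 ↦ 5·8^5 + 5·8^4 + 5·8^3 + 5·8^2 + 5·8 + 4|_8 = 187244 ⇒ 187243
(6) 187243|_8 = 5·8^5 + 5·8^4 + 5·8^3 + 5·8^2 + 5·8 + 3 ↦ 5·9^5 + 5·9^4 + 5·9^3 + 5·9^2 + 5·9 + 3|_9 = 332148 ⇒ 332147
(7) 332147|_9 = 5·9^5 + 5·9^4 + 5·9^3 + 5·9^2 + 5·9 + 2 ↦ 5·10^5 + 5·10^4 + 5·10^3 + 5·10^2 + 5·10 + 2|_10 = 555552 ⇒ 555551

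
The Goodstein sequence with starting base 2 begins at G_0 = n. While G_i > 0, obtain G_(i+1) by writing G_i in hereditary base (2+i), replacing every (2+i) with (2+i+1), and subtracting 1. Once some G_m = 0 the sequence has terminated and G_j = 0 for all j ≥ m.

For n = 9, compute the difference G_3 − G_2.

8819

step 0: 9 = 2^(2 + 1) + 1; sub 3 for 2: 3^(3 + 1) + 1; = 82; G_1 = 82−1 = 81
step 1: 81 = 3^(3 + 1); sub 4 for 3: 4^(4 + 1); = 1024; G_2 = 1024−1 = 1023
step 2: 1023 = 3·4^4 + 3·4^3 + 3·4^2 + 3·4 + 3; sub 5 for 4: 3·5^5 + 3·5^3 + 3·5^2 + 3·5 + 3; = 9843; G_3 = 9843−1 = 9842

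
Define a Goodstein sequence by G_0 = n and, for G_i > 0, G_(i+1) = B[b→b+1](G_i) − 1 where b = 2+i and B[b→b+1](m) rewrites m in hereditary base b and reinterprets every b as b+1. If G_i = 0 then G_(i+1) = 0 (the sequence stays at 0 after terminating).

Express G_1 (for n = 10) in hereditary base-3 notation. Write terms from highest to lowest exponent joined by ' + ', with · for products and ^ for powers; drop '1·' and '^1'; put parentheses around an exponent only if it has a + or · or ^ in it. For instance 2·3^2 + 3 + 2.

3^(3 + 1) + 2

i=0: 10 = 2^(2 + 1) + 2 (b=2); 2→3: 3^(3 + 1) + 3 = 84; 84−1 = 83
i=1: 83 = 3^(3 + 1) + 2 (b=3); 3→4: 4^(4 + 1) + 2 = 1026; 1026−1 = 1025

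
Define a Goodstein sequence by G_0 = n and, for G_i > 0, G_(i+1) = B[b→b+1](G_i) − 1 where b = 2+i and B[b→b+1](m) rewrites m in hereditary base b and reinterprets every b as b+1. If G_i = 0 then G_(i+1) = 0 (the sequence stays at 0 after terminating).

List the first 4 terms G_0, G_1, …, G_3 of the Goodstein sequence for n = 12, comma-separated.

12, 107, 1065, 15685

step 0: 12 = 2^(2 + 1) + 2^2; sub 3 for 2: 3^(3 + 1) + 3^3; = 108; G_1 = 108−1 = 107
step 1: 107 = 3^(3 + 1) + 2·3^2 + 2·3 + 2; sub 4 for 3: 4^(4 + 1) + 2·4^2 + 2·4 + 2; = 1066; G_2 = 1066−1 = 1065
step 2: 1065 = 4^(4 + 1) + 2·4^2 + 2·4 + 1; sub 5 for 4: 5^(5 + 1) + 2·5^2 + 2·5 + 1; = 15686; G_3 = 15686−1 = 15685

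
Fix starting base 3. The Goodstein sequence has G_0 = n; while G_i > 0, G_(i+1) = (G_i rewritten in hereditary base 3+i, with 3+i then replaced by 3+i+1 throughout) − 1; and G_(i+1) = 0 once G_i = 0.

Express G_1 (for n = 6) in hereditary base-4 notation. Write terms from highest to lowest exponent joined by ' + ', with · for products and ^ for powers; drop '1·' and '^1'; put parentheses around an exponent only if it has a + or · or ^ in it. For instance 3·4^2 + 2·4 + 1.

4 + 3

6 —HB3→ 2·3 —bump→ 2·4 = 8 —(−1)→ 7
7 —HB4→ 4 + 3 —bump→ 5 + 3 = 8 —(−1)→ 7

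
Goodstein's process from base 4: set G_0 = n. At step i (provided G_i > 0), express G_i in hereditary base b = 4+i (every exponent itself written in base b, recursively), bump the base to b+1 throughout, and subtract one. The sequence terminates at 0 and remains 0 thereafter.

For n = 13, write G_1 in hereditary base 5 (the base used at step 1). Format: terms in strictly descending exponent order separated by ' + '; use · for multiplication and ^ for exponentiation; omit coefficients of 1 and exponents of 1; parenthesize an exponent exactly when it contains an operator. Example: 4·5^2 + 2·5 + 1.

G_0=13  [base 4] 3·4 + 1  →[4↦5]→  3·5 + 1 = 16  −1 ⇒ G_1=15
G_1=15  [base 5] 3·5  →[5↦6]→  3·6 = 18  −1 ⇒ G_2=17

3·5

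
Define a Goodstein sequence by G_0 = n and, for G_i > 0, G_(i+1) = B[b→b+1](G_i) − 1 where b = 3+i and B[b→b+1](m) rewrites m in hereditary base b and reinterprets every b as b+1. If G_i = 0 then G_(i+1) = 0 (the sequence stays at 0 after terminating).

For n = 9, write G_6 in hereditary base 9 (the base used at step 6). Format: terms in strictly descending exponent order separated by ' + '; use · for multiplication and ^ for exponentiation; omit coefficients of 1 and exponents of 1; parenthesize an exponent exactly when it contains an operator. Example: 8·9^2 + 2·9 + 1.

2·9 + 6

9 —HB3→ 3^2 —bump→ 4^2 = 16 —(−1)→ 15
15 —HB4→ 3·4 + 3 —bump→ 3·5 + 3 = 18 —(−1)→ 17
17 —HB5→ 3·5 + 2 —bump→ 3·6 + 2 = 20 —(−1)→ 19
19 —HB6→ 3·6 + 1 —bump→ 3·7 + 1 = 22 —(−1)→ 21
21 —HB7→ 3·7 —bump→ 3·8 = 24 —(−1)→ 23
23 —HB8→ 2·8 + 7 —bump→ 2·9 + 7 = 25 —(−1)→ 24
24 —HB9→ 2·9 + 6 —bump→ 2·10 + 6 = 26 —(−1)→ 25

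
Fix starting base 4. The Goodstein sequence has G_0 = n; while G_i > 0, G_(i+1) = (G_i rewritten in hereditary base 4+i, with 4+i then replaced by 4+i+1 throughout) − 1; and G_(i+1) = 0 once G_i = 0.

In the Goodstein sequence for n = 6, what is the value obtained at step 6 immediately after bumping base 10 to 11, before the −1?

G_0=6  [base 4] 4 + 2  →[4↦5]→  5 + 2 = 7  −1 ⇒ G_1=6
G_1=6  [base 5] 5 + 1  →[5↦6]→  6 + 1 = 7  −1 ⇒ G_2=6
G_2=6  [base 6] 6  →[6↦7]→  7 = 7  −1 ⇒ G_3=6
G_3=6  [base 7] 6  →[7↦8]→  6 = 6  −1 ⇒ G_4=5
G_4=5  [base 8] 5  →[8↦9]→  5 = 5  −1 ⇒ G_5=4
G_5=4  [base 9] 4  →[9↦10]→  4 = 4  −1 ⇒ G_6=3
G_6=3  [base 10] 3  →[10↦11]→  3 = 3  −1 ⇒ G_7=2

3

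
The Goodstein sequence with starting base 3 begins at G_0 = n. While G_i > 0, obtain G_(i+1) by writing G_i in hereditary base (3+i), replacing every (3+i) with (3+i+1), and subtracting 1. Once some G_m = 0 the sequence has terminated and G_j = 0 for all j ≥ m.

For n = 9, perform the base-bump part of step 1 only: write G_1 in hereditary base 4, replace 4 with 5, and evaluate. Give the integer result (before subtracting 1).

18

G_0=9  [base 3] 3^2  →[3↦4]→  4^2 = 16  −1 ⇒ G_1=15
G_1=15  [base 4] 3·4 + 3  →[4↦5]→  3·5 + 3 = 18  −1 ⇒ G_2=17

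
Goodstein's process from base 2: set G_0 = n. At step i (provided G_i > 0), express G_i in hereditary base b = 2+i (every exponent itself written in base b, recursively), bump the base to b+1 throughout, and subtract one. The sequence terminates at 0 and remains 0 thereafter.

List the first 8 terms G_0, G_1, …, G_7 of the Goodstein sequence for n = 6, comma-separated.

6, 29, 257, 3125, 46655, 98039, 187243, 332147

6 —HB2→ 2^2 + 2 —bump→ 3^3 + 3 = 30 —(−1)→ 29
29 —HB3→ 3^3 + 2 —bump→ 4^4 + 2 = 258 —(−1)→ 257
257 —HB4→ 4^4 + 1 —bump→ 5^5 + 1 = 3126 —(−1)→ 3125
3125 —HB5→ 5^5 —bump→ 6^6 = 46656 —(−1)→ 46655
46655 —HB6→ 5·6^5 + 5·6^4 + 5·6^3 + 5·6^2 + 5·6 + 5 —bump→ 5·7^5 + 5·7^4 + 5·7^3 + 5·7^2 + 5·7 + 5 = 98040 —(−1)→ 98039
98039 —HB7→ 5·7^5 + 5·7^4 + 5·7^3 + 5·7^2 + 5·7 + 4 —bump→ 5·8^5 + 5·8^4 + 5·8^3 + 5·8^2 + 5·8 + 4 = 187244 —(−1)→ 187243
187243 —HB8→ 5·8^5 + 5·8^4 + 5·8^3 + 5·8^2 + 5·8 + 3 —bump→ 5·9^5 + 5·9^4 + 5·9^3 + 5·9^2 + 5·9 + 3 = 332148 —(−1)→ 332147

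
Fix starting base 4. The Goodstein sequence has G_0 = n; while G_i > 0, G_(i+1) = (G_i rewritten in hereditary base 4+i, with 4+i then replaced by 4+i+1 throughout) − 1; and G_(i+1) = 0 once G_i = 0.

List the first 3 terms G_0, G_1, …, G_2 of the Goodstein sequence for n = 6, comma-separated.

G_0 = 6. HB_4(6) = 4 + 2. Bump = 7. G_1 = 6.
G_1 = 6. HB_5(6) = 5 + 1. Bump = 7. G_2 = 6.

6, 6, 6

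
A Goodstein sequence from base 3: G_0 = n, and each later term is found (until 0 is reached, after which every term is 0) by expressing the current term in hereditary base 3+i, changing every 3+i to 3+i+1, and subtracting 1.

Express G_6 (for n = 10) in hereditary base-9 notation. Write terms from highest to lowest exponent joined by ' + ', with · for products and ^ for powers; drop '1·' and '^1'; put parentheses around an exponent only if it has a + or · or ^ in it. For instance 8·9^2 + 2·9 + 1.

10 —HB3→ 3^2 + 1 —bump→ 4^2 + 1 = 17 —(−1)→ 16
16 —HB4→ 4^2 —bump→ 5^2 = 25 —(−1)→ 24
24 —HB5→ 4·5 + 4 —bump→ 4·6 + 4 = 28 —(−1)→ 27
27 —HB6→ 4·6 + 3 —bump→ 4·7 + 3 = 31 —(−1)→ 30
30 —HB7→ 4·7 + 2 —bump→ 4·8 + 2 = 34 —(−1)→ 33
33 —HB8→ 4·8 + 1 —bump→ 4·9 + 1 = 37 —(−1)→ 36

4·9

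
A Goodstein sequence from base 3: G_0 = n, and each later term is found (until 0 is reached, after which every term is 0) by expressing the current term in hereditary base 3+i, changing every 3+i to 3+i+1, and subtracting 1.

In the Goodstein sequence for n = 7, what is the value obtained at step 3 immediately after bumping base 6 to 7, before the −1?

10

G_0 = 7. HB_3(7) = 2·3 + 1. Bump = 9. G_1 = 8.
G_1 = 8. HB_4(8) = 2·4. Bump = 10. G_2 = 9.
G_2 = 9. HB_5(9) = 5 + 4. Bump = 10. G_3 = 9.
G_3 = 9. HB_6(9) = 6 + 3. Bump = 10. G_4 = 9.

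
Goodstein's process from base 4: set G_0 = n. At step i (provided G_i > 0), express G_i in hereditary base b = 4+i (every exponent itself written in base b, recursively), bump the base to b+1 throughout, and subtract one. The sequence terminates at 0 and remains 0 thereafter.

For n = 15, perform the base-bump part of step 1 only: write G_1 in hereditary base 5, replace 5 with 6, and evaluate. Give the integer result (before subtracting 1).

20

G_0 = 15. HB_4(15) = 3·4 + 3. Bump = 18. G_1 = 17.
G_1 = 17. HB_5(17) = 3·5 + 2. Bump = 20. G_2 = 19.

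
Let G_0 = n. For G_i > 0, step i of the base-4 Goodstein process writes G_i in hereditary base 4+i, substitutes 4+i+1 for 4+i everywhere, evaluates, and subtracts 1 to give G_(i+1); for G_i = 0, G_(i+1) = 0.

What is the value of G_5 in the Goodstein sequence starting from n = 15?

15 —HB4→ 3·4 + 3 —bump→ 3·5 + 3 = 18 —(−1)→ 17
17 —HB5→ 3·5 + 2 —bump→ 3·6 + 2 = 20 —(−1)→ 19
19 —HB6→ 3·6 + 1 —bump→ 3·7 + 1 = 22 —(−1)→ 21
21 —HB7→ 3·7 —bump→ 3·8 = 24 —(−1)→ 23
23 —HB8→ 2·8 + 7 —bump→ 2·9 + 7 = 25 —(−1)→ 24
24 —HB9→ 2·9 + 6 —bump→ 2·10 + 6 = 26 —(−1)→ 25

24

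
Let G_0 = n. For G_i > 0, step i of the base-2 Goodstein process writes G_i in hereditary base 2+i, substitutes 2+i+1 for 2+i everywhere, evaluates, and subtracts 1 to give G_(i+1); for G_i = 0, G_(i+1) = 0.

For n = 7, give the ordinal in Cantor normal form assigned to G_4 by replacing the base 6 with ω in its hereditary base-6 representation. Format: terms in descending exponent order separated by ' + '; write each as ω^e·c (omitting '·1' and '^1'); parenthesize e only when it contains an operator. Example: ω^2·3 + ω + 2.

ω^ω + 1

(0) 7|_2 = 2^2 + 2 + 1 ↦ 3^3 + 3 + 1|_3 = 31 ⇒ 30
(1) 30|_3 = 3^3 + 3 ↦ 4^4 + 4|_4 = 260 ⇒ 259
(2) 259|_4 = 4^4 + 3 ↦ 5^5 + 3|_5 = 3128 ⇒ 3127
(3) 3127|_5 = 5^5 + 2 ↦ 6^6 + 2|_6 = 46658 ⇒ 46657
(4) 46657|_6 = 6^6 + 1 ↦ 7^7 + 1|_7 = 823544 ⇒ 823543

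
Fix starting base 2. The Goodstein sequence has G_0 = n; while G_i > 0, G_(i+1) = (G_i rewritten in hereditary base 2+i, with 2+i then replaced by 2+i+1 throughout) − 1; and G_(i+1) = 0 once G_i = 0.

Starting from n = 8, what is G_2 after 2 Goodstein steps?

[0] 8 ≡ 2^(2 + 1) (base 2). Lift 3: 81. −1: 80.
[1] 80 ≡ 2·3^3 + 2·3^2 + 2·3 + 2 (base 3). Lift 4: 554. −1: 553.

553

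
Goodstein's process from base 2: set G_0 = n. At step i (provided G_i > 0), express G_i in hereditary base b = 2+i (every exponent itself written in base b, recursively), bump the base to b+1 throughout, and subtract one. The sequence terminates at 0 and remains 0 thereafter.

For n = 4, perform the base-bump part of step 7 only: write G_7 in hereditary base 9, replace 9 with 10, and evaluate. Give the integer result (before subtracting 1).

212

base 2: 4 = 2^2; at 3: 3^3 = 27; next = 26
base 3: 26 = 2·3^2 + 2·3 + 2; at 4: 2·4^2 + 2·4 + 2 = 42; next = 41
base 4: 41 = 2·4^2 + 2·4 + 1; at 5: 2·5^2 + 2·5 + 1 = 61; next = 60
base 5: 60 = 2·5^2 + 2·5; at 6: 2·6^2 + 2·6 = 84; next = 83
base 6: 83 = 2·6^2 + 6 + 5; at 7: 2·7^2 + 7 + 5 = 110; next = 109
base 7: 109 = 2·7^2 + 7 + 4; at 8: 2·8^2 + 8 + 4 = 140; next = 139
base 8: 139 = 2·8^2 + 8 + 3; at 9: 2·9^2 + 9 + 3 = 174; next = 173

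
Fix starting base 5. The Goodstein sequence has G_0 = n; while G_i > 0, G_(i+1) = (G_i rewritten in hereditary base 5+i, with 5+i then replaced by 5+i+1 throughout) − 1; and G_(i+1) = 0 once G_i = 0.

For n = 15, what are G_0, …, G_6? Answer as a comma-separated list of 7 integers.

15, 17, 18, 19, 20, 21, 22

G_0=15  [base 5] 3·5  →[5↦6]→  3·6 = 18  −1 ⇒ G_1=17
G_1=17  [base 6] 2·6 + 5  →[6↦7]→  2·7 + 5 = 19  −1 ⇒ G_2=18
G_2=18  [base 7] 2·7 + 4  →[7↦8]→  2·8 + 4 = 20  −1 ⇒ G_3=19
G_3=19  [base 8] 2·8 + 3  →[8↦9]→  2·9 + 3 = 21  −1 ⇒ G_4=20
G_4=20  [base 9] 2·9 + 2  →[9↦10]→  2·10 + 2 = 22  −1 ⇒ G_5=21
G_5=21  [base 10] 2·10 + 1  →[10↦11]→  2·11 + 1 = 23  −1 ⇒ G_6=22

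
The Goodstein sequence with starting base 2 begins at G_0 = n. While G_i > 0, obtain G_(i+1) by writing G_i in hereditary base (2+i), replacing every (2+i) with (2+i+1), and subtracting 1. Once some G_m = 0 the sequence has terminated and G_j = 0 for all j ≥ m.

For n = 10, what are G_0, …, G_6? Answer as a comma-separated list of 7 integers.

G_0=10  [base 2] 2^(2 + 1) + 2  →[2↦3]→  3^(3 + 1) + 3 = 84  −1 ⇒ G_1=83
G_1=83  [base 3] 3^(3 + 1) + 2  →[3↦4]→  4^(4 + 1) + 2 = 1026  −1 ⇒ G_2=1025
G_2=1025  [base 4] 4^(4 + 1) + 1  →[4↦5]→  5^(5 + 1) + 1 = 15626  −1 ⇒ G_3=15625
G_3=15625  [base 5] 5^(5 + 1)  →[5↦6]→  6^(6 + 1) = 279936  −1 ⇒ G_4=279935
G_4=279935  [base 6] 5·6^6 + 5·6^5 + 5·6^4 + 5·6^3 + 5·6^2 + 5·6 + 5  →[6↦7]→  5·7^7 + 5·7^5 + 5·7^4 + 5·7^3 + 5·7^2 + 5·7 + 5 = 4215755  −1 ⇒ G_5=4215754
G_5=4215754  [base 7] 5·7^7 + 5·7^5 + 5·7^4 + 5·7^3 + 5·7^2 + 5·7 + 4  →[7↦8]→  5·8^8 + 5·8^5 + 5·8^4 + 5·8^3 + 5·8^2 + 5·8 + 4 = 84073324  −1 ⇒ G_6=84073323

10, 83, 1025, 15625, 279935, 4215754, 84073323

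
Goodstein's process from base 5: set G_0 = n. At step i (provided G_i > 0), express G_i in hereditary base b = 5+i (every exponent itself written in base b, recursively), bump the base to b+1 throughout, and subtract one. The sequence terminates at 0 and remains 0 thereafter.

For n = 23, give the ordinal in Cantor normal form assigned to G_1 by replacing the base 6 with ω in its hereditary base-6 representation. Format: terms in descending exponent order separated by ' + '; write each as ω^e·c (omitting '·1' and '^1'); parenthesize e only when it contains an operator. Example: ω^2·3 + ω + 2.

ω·4 + 2

G_0 = 23. HB_5(23) = 4·5 + 3. Bump = 27. G_1 = 26.
G_1 = 26. HB_6(26) = 4·6 + 2. Bump = 30. G_2 = 29.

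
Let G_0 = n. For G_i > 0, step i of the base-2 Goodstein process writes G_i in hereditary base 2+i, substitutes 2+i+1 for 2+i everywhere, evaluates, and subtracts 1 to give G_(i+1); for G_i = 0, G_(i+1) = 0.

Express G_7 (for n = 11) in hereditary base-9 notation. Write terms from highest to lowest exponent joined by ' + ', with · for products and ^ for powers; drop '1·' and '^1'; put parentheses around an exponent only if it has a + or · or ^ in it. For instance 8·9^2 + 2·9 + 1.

step 0: 11 = 2^(2 + 1) + 2 + 1; sub 3 for 2: 3^(3 + 1) + 3 + 1; = 85; G_1 = 85−1 = 84
step 1: 84 = 3^(3 + 1) + 3; sub 4 for 3: 4^(4 + 1) + 4; = 1028; G_2 = 1028−1 = 1027
step 2: 1027 = 4^(4 + 1) + 3; sub 5 for 4: 5^(5 + 1) + 3; = 15628; G_3 = 15628−1 = 15627
step 3: 15627 = 5^(5 + 1) + 2; sub 6 for 5: 6^(6 + 1) + 2; = 279938; G_4 = 279938−1 = 279937
step 4: 279937 = 6^(6 + 1) + 1; sub 7 for 6: 7^(7 + 1) + 1; = 5764802; G_5 = 5764802−1 = 5764801
step 5: 5764801 = 7^(7 + 1); sub 8 for 7: 8^(8 + 1); = 134217728; G_6 = 134217728−1 = 134217727
step 6: 134217727 = 7·8^8 + 7·8^7 + 7·8^6 + 7·8^5 + 7·8^4 + 7·8^3 + 7·8^2 + 7·8 + 7; sub 9 for 8: 7·9^9 + 7·9^7 + 7·9^6 + 7·9^5 + 7·9^4 + 7·9^3 + 7·9^2 + 7·9 + 7; = 2749609303; G_7 = 2749609303−1 = 2749609302
step 7: 2749609302 = 7·9^9 + 7·9^7 + 7·9^6 + 7·9^5 + 7·9^4 + 7·9^3 + 7·9^2 + 7·9 + 6; sub 10 for 9: 7·10^10 + 7·10^7 + 7·10^6 + 7·10^5 + 7·10^4 + 7·10^3 + 7·10^2 + 7·10 + 6; = 70077777776; G_8 = 70077777776−1 = 70077777775

7·9^9 + 7·9^7 + 7·9^6 + 7·9^5 + 7·9^4 + 7·9^3 + 7·9^2 + 7·9 + 6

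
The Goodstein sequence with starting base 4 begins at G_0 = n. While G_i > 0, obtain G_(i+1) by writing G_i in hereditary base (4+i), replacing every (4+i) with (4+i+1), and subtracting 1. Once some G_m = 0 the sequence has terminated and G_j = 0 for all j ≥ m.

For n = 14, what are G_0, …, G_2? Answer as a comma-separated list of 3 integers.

14, 16, 18

[0] 14 ≡ 3·4 + 2 (base 4). Lift 5: 17. −1: 16.
[1] 16 ≡ 3·5 + 1 (base 5). Lift 6: 19. −1: 18.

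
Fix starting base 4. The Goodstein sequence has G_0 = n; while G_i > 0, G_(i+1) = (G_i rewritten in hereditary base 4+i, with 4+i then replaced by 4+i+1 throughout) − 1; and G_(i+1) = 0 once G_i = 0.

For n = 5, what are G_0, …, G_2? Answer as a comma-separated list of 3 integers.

5, 5, 5

(0) 5|_4 = 4 + 1 ↦ 5 + 1|_5 = 6 ⇒ 5
(1) 5|_5 = 5 ↦ 6|_6 = 6 ⇒ 5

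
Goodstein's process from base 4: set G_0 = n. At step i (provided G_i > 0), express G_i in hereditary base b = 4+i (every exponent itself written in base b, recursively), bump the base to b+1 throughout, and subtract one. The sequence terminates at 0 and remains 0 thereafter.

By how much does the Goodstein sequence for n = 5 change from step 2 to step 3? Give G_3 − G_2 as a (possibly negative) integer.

-1

G_0 = 5. HB_4(5) = 4 + 1. Bump = 6. G_1 = 5.
G_1 = 5. HB_5(5) = 5. Bump = 6. G_2 = 5.
G_2 = 5. HB_6(5) = 5. Bump = 5. G_3 = 4.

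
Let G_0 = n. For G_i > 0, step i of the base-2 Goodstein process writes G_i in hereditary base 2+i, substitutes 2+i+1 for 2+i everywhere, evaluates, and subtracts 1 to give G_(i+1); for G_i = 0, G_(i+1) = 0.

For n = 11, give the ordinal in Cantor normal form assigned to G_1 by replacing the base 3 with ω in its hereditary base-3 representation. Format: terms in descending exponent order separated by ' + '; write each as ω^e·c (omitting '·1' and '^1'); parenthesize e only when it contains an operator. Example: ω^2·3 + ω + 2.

[0] 11 ≡ 2^(2 + 1) + 2 + 1 (base 2). Lift 3: 85. −1: 84.
[1] 84 ≡ 3^(3 + 1) + 3 (base 3). Lift 4: 1028. −1: 1027.

ω^(ω + 1) + ω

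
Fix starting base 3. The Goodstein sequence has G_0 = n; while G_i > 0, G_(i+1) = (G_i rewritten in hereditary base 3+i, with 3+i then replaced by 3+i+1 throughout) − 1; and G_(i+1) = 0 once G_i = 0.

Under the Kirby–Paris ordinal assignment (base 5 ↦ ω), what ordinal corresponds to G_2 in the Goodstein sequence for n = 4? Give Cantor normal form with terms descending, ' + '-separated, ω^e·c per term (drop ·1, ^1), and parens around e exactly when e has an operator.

base 3: 4 = 3 + 1; at 4: 4 + 1 = 5; next = 4
base 4: 4 = 4; at 5: 5 = 5; next = 4
base 5: 4 = 4; at 6: 4 = 4; next = 3

4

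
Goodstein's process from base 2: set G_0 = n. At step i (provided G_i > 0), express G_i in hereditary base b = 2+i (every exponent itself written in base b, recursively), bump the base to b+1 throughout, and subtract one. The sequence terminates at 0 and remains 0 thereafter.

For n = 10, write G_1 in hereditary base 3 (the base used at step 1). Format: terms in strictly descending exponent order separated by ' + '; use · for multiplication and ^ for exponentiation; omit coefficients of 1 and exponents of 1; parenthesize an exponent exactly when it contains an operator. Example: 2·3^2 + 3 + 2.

base 2: 10 = 2^(2 + 1) + 2; at 3: 3^(3 + 1) + 3 = 84; next = 83
base 3: 83 = 3^(3 + 1) + 2; at 4: 4^(4 + 1) + 2 = 1026; next = 1025

3^(3 + 1) + 2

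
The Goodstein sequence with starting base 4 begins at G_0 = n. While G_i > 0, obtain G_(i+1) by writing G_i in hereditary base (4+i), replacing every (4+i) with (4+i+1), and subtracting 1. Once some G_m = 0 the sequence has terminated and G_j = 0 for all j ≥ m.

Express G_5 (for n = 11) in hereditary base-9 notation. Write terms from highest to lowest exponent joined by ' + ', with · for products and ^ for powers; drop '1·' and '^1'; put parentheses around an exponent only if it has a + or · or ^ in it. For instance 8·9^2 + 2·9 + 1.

[0] 11 ≡ 2·4 + 3 (base 4). Lift 5: 13. −1: 12.
[1] 12 ≡ 2·5 + 2 (base 5). Lift 6: 14. −1: 13.
[2] 13 ≡ 2·6 + 1 (base 6). Lift 7: 15. −1: 14.
[3] 14 ≡ 2·7 (base 7). Lift 8: 16. −1: 15.
[4] 15 ≡ 8 + 7 (base 8). Lift 9: 16. −1: 15.
[5] 15 ≡ 9 + 6 (base 9). Lift 10: 16. −1: 15.

9 + 6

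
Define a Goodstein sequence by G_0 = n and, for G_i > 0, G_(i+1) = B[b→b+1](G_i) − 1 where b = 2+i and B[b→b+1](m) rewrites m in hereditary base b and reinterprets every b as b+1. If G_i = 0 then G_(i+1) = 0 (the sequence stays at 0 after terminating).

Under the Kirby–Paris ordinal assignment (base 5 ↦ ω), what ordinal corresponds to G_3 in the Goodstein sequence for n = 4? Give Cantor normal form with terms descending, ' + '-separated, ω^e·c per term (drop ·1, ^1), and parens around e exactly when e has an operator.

4 —HB2→ 2^2 —bump→ 3^3 = 27 —(−1)→ 26
26 —HB3→ 2·3^2 + 2·3 + 2 —bump→ 2·4^2 + 2·4 + 2 = 42 —(−1)→ 41
41 —HB4→ 2·4^2 + 2·4 + 1 —bump→ 2·5^2 + 2·5 + 1 = 61 —(−1)→ 60
60 —HB5→ 2·5^2 + 2·5 —bump→ 2·6^2 + 2·6 = 84 —(−1)→ 83

ω^2·2 + ω·2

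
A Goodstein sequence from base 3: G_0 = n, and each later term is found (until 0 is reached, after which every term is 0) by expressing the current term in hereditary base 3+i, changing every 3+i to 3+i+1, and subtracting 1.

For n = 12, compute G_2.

step 0: 12 = 3^2 + 3; sub 4 for 3: 4^2 + 4; = 20; G_1 = 20−1 = 19
step 1: 19 = 4^2 + 3; sub 5 for 4: 5^2 + 3; = 28; G_2 = 28−1 = 27
step 2: 27 = 5^2 + 2; sub 6 for 5: 6^2 + 2; = 38; G_3 = 38−1 = 37

27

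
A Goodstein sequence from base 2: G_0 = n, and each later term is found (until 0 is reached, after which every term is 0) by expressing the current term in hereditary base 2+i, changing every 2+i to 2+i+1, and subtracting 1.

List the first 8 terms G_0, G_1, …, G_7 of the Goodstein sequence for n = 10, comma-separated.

base 2: 10 = 2^(2 + 1) + 2; at 3: 3^(3 + 1) + 3 = 84; next = 83
base 3: 83 = 3^(3 + 1) + 2; at 4: 4^(4 + 1) + 2 = 1026; next = 1025
base 4: 1025 = 4^(4 + 1) + 1; at 5: 5^(5 + 1) + 1 = 15626; next = 15625
base 5: 15625 = 5^(5 + 1); at 6: 6^(6 + 1) = 279936; next = 279935
base 6: 279935 = 5·6^6 + 5·6^5 + 5·6^4 + 5·6^3 + 5·6^2 + 5·6 + 5; at 7: 5·7^7 + 5·7^5 + 5·7^4 + 5·7^3 + 5·7^2 + 5·7 + 5 = 4215755; next = 4215754
base 7: 4215754 = 5·7^7 + 5·7^5 + 5·7^4 + 5·7^3 + 5·7^2 + 5·7 + 4; at 8: 5·8^8 + 5·8^5 + 5·8^4 + 5·8^3 + 5·8^2 + 5·8 + 4 = 84073324; next = 84073323
base 8: 84073323 = 5·8^8 + 5·8^5 + 5·8^4 + 5·8^3 + 5·8^2 + 5·8 + 3; at 9: 5·9^9 + 5·9^5 + 5·9^4 + 5·9^3 + 5·9^2 + 5·9 + 3 = 1937434593; next = 1937434592

10, 83, 1025, 15625, 279935, 4215754, 84073323, 1937434592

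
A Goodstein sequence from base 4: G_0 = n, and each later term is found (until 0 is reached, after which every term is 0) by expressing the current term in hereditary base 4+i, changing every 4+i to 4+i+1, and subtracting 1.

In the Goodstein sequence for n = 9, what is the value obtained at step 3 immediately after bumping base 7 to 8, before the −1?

12

base 4: 9 = 2·4 + 1; at 5: 2·5 + 1 = 11; next = 10
base 5: 10 = 2·5; at 6: 2·6 = 12; next = 11
base 6: 11 = 6 + 5; at 7: 7 + 5 = 12; next = 11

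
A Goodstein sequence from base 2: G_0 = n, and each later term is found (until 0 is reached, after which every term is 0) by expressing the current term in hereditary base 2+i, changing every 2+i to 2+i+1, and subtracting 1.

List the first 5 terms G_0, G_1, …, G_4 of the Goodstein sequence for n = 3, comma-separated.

3, 3, 3, 2, 1

base 2: 3 = 2 + 1; at 3: 3 + 1 = 4; next = 3
base 3: 3 = 3; at 4: 4 = 4; next = 3
base 4: 3 = 3; at 5: 3 = 3; next = 2
base 5: 2 = 2; at 6: 2 = 2; next = 1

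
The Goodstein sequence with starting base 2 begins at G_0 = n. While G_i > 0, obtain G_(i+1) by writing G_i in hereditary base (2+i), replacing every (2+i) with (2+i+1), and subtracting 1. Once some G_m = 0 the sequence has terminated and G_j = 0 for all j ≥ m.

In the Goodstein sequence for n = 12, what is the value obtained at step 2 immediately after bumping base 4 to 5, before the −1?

15686

12 —HB2→ 2^(2 + 1) + 2^2 —bump→ 3^(3 + 1) + 3^3 = 108 —(−1)→ 107
107 —HB3→ 3^(3 + 1) + 2·3^2 + 2·3 + 2 —bump→ 4^(4 + 1) + 2·4^2 + 2·4 + 2 = 1066 —(−1)→ 1065
1065 —HB4→ 4^(4 + 1) + 2·4^2 + 2·4 + 1 —bump→ 5^(5 + 1) + 2·5^2 + 2·5 + 1 = 15686 —(−1)→ 15685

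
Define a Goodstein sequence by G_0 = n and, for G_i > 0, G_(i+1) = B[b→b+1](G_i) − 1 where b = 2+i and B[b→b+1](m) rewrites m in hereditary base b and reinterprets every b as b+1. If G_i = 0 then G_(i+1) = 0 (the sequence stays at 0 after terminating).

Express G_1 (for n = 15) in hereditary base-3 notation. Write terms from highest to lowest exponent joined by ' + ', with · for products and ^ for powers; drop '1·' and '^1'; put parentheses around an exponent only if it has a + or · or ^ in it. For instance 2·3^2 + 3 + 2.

3^(3 + 1) + 3^3 + 3

G_0=15  [base 2] 2^(2 + 1) + 2^2 + 2 + 1  →[2↦3]→  3^(3 + 1) + 3^3 + 3 + 1 = 112  −1 ⇒ G_1=111
G_1=111  [base 3] 3^(3 + 1) + 3^3 + 3  →[3↦4]→  4^(4 + 1) + 4^4 + 4 = 1284  −1 ⇒ G_2=1283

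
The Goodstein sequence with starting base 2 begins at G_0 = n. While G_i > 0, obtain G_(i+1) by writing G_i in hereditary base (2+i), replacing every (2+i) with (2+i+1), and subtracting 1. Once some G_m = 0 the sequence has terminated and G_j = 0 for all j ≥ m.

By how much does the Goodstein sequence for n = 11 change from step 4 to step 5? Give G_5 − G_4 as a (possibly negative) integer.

5484864

G_0=11  [base 2] 2^(2 + 1) + 2 + 1  →[2↦3]→  3^(3 + 1) + 3 + 1 = 85  −1 ⇒ G_1=84
G_1=84  [base 3] 3^(3 + 1) + 3  →[3↦4]→  4^(4 + 1) + 4 = 1028  −1 ⇒ G_2=1027
G_2=1027  [base 4] 4^(4 + 1) + 3  →[4↦5]→  5^(5 + 1) + 3 = 15628  −1 ⇒ G_3=15627
G_3=15627  [base 5] 5^(5 + 1) + 2  →[5↦6]→  6^(6 + 1) + 2 = 279938  −1 ⇒ G_4=279937
G_4=279937  [base 6] 6^(6 + 1) + 1  →[6↦7]→  7^(7 + 1) + 1 = 5764802  −1 ⇒ G_5=5764801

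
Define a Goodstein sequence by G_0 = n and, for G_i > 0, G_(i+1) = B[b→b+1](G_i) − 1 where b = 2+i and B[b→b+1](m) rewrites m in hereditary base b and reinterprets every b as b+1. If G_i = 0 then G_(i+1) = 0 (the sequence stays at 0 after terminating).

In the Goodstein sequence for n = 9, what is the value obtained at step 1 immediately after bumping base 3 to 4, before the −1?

G_0 = 9. HB_2(9) = 2^(2 + 1) + 1. Bump = 82. G_1 = 81.
G_1 = 81. HB_3(81) = 3^(3 + 1). Bump = 1024. G_2 = 1023.

1024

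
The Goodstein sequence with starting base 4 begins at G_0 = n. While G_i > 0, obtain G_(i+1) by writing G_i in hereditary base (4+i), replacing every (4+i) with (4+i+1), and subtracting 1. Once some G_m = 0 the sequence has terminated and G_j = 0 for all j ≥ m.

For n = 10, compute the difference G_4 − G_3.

0

base 4: 10 = 2·4 + 2; at 5: 2·5 + 2 = 12; next = 11
base 5: 11 = 2·5 + 1; at 6: 2·6 + 1 = 13; next = 12
base 6: 12 = 2·6; at 7: 2·7 = 14; next = 13
base 7: 13 = 7 + 6; at 8: 8 + 6 = 14; next = 13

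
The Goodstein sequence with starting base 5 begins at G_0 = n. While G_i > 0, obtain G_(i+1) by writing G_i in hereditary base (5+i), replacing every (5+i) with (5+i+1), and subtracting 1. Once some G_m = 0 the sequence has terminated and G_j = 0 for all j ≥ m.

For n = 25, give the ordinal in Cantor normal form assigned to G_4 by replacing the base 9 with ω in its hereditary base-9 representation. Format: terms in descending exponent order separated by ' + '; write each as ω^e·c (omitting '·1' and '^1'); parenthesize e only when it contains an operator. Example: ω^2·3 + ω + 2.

ω·5 + 2

(0) 25|_5 = 5^2 ↦ 6^2|_6 = 36 ⇒ 35
(1) 35|_6 = 5·6 + 5 ↦ 5·7 + 5|_7 = 40 ⇒ 39
(2) 39|_7 = 5·7 + 4 ↦ 5·8 + 4|_8 = 44 ⇒ 43
(3) 43|_8 = 5·8 + 3 ↦ 5·9 + 3|_9 = 48 ⇒ 47
(4) 47|_9 = 5·9 + 2 ↦ 5·10 + 2|_10 = 52 ⇒ 51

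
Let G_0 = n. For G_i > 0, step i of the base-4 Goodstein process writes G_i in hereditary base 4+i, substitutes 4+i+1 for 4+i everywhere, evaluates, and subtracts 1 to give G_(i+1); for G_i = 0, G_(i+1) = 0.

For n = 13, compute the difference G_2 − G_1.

[0] 13 ≡ 3·4 + 1 (base 4). Lift 5: 16. −1: 15.
[1] 15 ≡ 3·5 (base 5). Lift 6: 18. −1: 17.

2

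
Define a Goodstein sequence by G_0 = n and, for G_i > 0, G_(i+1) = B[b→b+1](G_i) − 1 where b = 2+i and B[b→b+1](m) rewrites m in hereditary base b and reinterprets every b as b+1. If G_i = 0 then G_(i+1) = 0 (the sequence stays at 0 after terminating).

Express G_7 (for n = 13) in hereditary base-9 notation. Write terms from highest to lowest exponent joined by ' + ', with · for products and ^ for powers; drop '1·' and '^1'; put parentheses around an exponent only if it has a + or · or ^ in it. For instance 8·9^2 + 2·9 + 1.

9^(9 + 1) + 3·9^3 + 3·9^2 + 2·9 + 6

G_0 = 13. HB_2(13) = 2^(2 + 1) + 2^2 + 1. Bump = 109. G_1 = 108.
G_1 = 108. HB_3(108) = 3^(3 + 1) + 3^3. Bump = 1280. G_2 = 1279.
G_2 = 1279. HB_4(1279) = 4^(4 + 1) + 3·4^3 + 3·4^2 + 3·4 + 3. Bump = 16093. G_3 = 16092.
G_3 = 16092. HB_5(16092) = 5^(5 + 1) + 3·5^3 + 3·5^2 + 3·5 + 2. Bump = 280712. G_4 = 280711.
G_4 = 280711. HB_6(280711) = 6^(6 + 1) + 3·6^3 + 3·6^2 + 3·6 + 1. Bump = 5765999. G_5 = 5765998.
G_5 = 5765998. HB_7(5765998) = 7^(7 + 1) + 3·7^3 + 3·7^2 + 3·7. Bump = 134219480. G_6 = 134219479.
G_6 = 134219479. HB_8(134219479) = 8^(8 + 1) + 3·8^3 + 3·8^2 + 2·8 + 7. Bump = 3486786856. G_7 = 3486786855.
G_7 = 3486786855. HB_9(3486786855) = 9^(9 + 1) + 3·9^3 + 3·9^2 + 2·9 + 6. Bump = 100000003326. G_8 = 100000003325.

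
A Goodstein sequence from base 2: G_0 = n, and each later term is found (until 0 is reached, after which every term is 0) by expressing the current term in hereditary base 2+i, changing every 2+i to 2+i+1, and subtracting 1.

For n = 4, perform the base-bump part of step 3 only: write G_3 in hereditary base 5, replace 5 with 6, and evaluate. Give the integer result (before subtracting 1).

(0) 4|_2 = 2^2 ↦ 3^3|_3 = 27 ⇒ 26
(1) 26|_3 = 2·3^2 + 2·3 + 2 ↦ 2·4^2 + 2·4 + 2|_4 = 42 ⇒ 41
(2) 41|_4 = 2·4^2 + 2·4 + 1 ↦ 2·5^2 + 2·5 + 1|_5 = 61 ⇒ 60

84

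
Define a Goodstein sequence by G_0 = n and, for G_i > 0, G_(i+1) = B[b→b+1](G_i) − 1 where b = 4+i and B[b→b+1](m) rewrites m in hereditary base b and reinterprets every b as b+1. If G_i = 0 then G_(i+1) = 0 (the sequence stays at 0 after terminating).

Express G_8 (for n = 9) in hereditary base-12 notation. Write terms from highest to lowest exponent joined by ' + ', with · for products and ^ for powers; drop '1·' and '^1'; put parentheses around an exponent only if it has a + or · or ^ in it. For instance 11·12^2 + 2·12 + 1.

11

9 —HB4→ 2·4 + 1 —bump→ 2·5 + 1 = 11 —(−1)→ 10
10 —HB5→ 2·5 —bump→ 2·6 = 12 —(−1)→ 11
11 —HB6→ 6 + 5 —bump→ 7 + 5 = 12 —(−1)→ 11
11 —HB7→ 7 + 4 —bump→ 8 + 4 = 12 —(−1)→ 11
11 —HB8→ 8 + 3 —bump→ 9 + 3 = 12 —(−1)→ 11
11 —HB9→ 9 + 2 —bump→ 10 + 2 = 12 —(−1)→ 11
11 —HB10→ 10 + 1 —bump→ 11 + 1 = 12 —(−1)→ 11
11 —HB11→ 11 —bump→ 12 = 12 —(−1)→ 11
11 —HB12→ 11 —bump→ 11 = 11 —(−1)→ 10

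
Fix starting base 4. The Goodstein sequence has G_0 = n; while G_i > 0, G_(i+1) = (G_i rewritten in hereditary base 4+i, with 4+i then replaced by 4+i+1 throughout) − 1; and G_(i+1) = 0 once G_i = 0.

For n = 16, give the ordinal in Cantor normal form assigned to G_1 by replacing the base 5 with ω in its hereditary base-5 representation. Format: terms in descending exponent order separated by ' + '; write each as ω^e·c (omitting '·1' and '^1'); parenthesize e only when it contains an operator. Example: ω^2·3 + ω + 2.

ω·4 + 4

base 4: 16 = 4^2; at 5: 5^2 = 25; next = 24
base 5: 24 = 4·5 + 4; at 6: 4·6 + 4 = 28; next = 27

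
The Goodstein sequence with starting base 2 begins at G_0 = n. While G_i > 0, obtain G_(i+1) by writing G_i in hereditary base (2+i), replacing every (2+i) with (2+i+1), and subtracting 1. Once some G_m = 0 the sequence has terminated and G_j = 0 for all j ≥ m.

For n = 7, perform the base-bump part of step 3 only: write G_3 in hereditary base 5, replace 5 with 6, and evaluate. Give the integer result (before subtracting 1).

base 2: 7 = 2^2 + 2 + 1; at 3: 3^3 + 3 + 1 = 31; next = 30
base 3: 30 = 3^3 + 3; at 4: 4^4 + 4 = 260; next = 259
base 4: 259 = 4^4 + 3; at 5: 5^5 + 3 = 3128; next = 3127
base 5: 3127 = 5^5 + 2; at 6: 6^6 + 2 = 46658; next = 46657

46658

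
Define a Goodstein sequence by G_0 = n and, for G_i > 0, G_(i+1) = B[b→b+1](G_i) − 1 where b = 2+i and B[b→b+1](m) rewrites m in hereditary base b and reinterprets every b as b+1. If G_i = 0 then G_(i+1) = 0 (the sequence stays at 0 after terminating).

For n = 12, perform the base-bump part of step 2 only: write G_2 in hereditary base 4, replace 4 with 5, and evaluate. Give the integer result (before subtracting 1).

G_0 = 12. HB_2(12) = 2^(2 + 1) + 2^2. Bump = 108. G_1 = 107.
G_1 = 107. HB_3(107) = 3^(3 + 1) + 2·3^2 + 2·3 + 2. Bump = 1066. G_2 = 1065.
G_2 = 1065. HB_4(1065) = 4^(4 + 1) + 2·4^2 + 2·4 + 1. Bump = 15686. G_3 = 15685.

15686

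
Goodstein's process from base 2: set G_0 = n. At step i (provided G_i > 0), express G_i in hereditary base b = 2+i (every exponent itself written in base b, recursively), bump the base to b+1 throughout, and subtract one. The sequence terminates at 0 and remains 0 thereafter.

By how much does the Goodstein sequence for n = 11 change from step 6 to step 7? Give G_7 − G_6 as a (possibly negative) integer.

G_0 = 11. HB_2(11) = 2^(2 + 1) + 2 + 1. Bump = 85. G_1 = 84.
G_1 = 84. HB_3(84) = 3^(3 + 1) + 3. Bump = 1028. G_2 = 1027.
G_2 = 1027. HB_4(1027) = 4^(4 + 1) + 3. Bump = 15628. G_3 = 15627.
G_3 = 15627. HB_5(15627) = 5^(5 + 1) + 2. Bump = 279938. G_4 = 279937.
G_4 = 279937. HB_6(279937) = 6^(6 + 1) + 1. Bump = 5764802. G_5 = 5764801.
G_5 = 5764801. HB_7(5764801) = 7^(7 + 1). Bump = 134217728. G_6 = 134217727.
G_6 = 134217727. HB_8(134217727) = 7·8^8 + 7·8^7 + 7·8^6 + 7·8^5 + 7·8^4 + 7·8^3 + 7·8^2 + 7·8 + 7. Bump = 2749609303. G_7 = 2749609302.

2615391575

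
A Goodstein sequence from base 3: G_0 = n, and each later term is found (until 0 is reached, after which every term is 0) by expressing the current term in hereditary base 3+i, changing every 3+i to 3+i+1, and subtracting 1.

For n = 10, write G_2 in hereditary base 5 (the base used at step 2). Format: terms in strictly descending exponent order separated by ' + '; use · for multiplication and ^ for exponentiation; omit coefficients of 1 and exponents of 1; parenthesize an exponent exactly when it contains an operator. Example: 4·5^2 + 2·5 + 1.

4·5 + 4

[0] 10 ≡ 3^2 + 1 (base 3). Lift 4: 17. −1: 16.
[1] 16 ≡ 4^2 (base 4). Lift 5: 25. −1: 24.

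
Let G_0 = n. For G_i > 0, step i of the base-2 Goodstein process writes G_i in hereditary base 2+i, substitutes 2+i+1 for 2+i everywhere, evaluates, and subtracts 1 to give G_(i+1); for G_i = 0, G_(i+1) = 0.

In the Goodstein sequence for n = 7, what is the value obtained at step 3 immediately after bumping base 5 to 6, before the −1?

46658

[0] 7 ≡ 2^2 + 2 + 1 (base 2). Lift 3: 31. −1: 30.
[1] 30 ≡ 3^3 + 3 (base 3). Lift 4: 260. −1: 259.
[2] 259 ≡ 4^4 + 3 (base 4). Lift 5: 3128. −1: 3127.
[3] 3127 ≡ 5^5 + 2 (base 5). Lift 6: 46658. −1: 46657.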